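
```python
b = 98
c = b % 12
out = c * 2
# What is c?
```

Trace:
`b = 98` → b = 98
`c = b % 12` → c = 2
`out = c * 2` → out = 4
So c = 2

Answer: 2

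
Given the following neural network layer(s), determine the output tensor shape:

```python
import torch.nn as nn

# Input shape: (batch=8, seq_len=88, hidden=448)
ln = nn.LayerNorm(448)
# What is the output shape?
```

Input: (8, 88, 448) -> Output: (8, 88, 448)

Answer: (8, 88, 448)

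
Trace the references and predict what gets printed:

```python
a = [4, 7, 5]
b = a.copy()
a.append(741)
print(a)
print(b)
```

Key concept: list.copy() creates independent copy.
Step by step:
`a = [4, 7, 5]` → a = [4, 7, 5]
`b = a.copy()` → b = [4, 7, 5]
`a.append(741)` → a = [4, 7, 5, 741]
`print(a)` → prints [4, 7, 5, 741]
`print(b)` → prints [4, 7, 5]

Answer:
[4, 7, 5, 741]
[4, 7, 5]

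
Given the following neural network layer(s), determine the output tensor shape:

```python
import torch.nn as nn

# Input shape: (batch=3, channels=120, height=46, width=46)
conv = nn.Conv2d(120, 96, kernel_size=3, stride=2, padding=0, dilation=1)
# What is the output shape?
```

Input: (3, 120, 46, 46) -> Output: (3, 96, 22, 22)

Answer: (3, 96, 22, 22)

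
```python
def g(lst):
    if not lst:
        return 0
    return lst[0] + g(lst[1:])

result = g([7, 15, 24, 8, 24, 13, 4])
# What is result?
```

7 + 15 + 24 + 8 + 24 + 13 + 4 + 0 = 95

Answer: 95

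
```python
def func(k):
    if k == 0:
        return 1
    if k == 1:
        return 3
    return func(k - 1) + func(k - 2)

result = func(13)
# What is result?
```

Build up from base cases: func(0)=1, func(1)=3, func(2)=4, func(3)=7, func(4)=11, func(5)=18, func(6)=29, ..., func(13)=843

Answer: 843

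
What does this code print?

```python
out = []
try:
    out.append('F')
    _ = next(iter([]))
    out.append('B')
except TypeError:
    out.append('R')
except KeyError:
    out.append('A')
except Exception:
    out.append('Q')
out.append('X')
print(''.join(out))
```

Execution trace: 'F' (try body) → 'Q' (except Exception) → 'X' (after the try/except). Output: FQX

Answer: FQX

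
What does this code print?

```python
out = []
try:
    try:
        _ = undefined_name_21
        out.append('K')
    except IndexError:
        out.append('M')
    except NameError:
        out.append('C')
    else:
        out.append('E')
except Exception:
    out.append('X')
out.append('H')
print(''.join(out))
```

Execution trace: 'C' (inner except NameError) → 'H' (after the try/except). Output: CH

Answer: CH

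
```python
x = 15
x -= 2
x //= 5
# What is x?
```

Trace:
`x = 15` → x = 15
`x -= 2` → x = 13
`x //= 5` → x = 2
So x = 2

Answer: 2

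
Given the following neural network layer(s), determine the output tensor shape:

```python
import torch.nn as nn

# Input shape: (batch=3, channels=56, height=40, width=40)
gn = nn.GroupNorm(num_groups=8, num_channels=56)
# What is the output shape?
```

Input: (3, 56, 40, 40) -> Output: (3, 56, 40, 40)

Answer: (3, 56, 40, 40)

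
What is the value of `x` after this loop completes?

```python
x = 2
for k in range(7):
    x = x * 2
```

Multiply by 2, 7 times: 2 * 2^7 = 256
`x` takes the values: 2 → 4 → 8 → 16 → 32 → 64 → 128 → 256

Answer: 256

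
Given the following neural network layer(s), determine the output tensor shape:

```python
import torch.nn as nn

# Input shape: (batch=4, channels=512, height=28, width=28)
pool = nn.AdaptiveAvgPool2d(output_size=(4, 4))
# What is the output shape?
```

Input: (4, 512, 28, 28) -> Output: (4, 512, 4, 4)

Answer: (4, 512, 4, 4)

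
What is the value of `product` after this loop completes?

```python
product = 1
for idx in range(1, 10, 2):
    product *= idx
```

Product of 1, 3, 5, ... up to 9
`product` takes the values: 1 → 3 → 15 → 105 → 945

Answer: 945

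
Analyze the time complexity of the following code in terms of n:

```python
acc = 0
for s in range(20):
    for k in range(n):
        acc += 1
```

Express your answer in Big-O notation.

Each loop level contributes: 1 × n. Multiplying the contributions gives O(n).

Answer: O(n)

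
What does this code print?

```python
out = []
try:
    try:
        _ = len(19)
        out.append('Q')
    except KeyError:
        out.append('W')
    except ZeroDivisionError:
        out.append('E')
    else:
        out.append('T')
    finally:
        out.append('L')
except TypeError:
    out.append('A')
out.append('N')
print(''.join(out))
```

Execution trace: 'L' (finally) → 'A' (outer except TypeError) → 'N' (after the try/except). Output: LAN

Answer: LAN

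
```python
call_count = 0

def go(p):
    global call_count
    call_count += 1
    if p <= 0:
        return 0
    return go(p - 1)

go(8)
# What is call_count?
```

Linear recursion stepping by 1: 9 calls from p=8 down to ≤0.

Answer: 9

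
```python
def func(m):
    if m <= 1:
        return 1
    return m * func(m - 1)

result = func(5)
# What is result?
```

func(5) = 5 * 4 * 3 * 2 * 1 = 120

Answer: 120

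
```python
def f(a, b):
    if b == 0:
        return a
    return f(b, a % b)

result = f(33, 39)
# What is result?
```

f(33, 39) -> f(39, 33) -> f(33, 6) -> f(6, 3) -> f(3, 0) -> 3

Answer: 3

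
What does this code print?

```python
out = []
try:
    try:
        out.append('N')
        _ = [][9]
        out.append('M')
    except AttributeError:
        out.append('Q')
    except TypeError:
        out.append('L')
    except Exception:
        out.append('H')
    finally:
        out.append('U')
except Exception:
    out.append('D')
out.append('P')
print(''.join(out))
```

Execution trace: 'N' (inner try body) → 'H' (inner except Exception) → 'U' (inner finally) → 'P' (after the try/except). Output: NHUP

Answer: NHUP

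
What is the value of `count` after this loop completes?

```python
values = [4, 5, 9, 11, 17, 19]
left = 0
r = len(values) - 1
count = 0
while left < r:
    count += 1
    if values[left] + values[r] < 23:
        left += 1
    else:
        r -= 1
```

Steps to find pair summing to 23
`count` takes the values: 0 → 1 → 2 → 3 → 4 → 5

Answer: 5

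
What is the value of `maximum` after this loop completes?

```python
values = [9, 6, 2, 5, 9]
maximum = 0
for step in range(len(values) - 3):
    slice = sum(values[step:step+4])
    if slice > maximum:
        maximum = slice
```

Max sum of 4-element window in [9, 6, 2, 5, 9]
`maximum` takes the values: 0 → 22

Answer: 22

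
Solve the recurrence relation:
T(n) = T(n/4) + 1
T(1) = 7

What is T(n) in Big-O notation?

Each step divides n by 4 and adds 1. After log_4(n) steps we reach T(1)=7. So T(n) = 1·log_4(n) + 7 = O(log n).

Answer: O(log n)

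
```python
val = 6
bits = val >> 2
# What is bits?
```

Trace:
`val = 6` → val = 6
`bits = val >> 2` → bits = 1
So bits = 1

Answer: 1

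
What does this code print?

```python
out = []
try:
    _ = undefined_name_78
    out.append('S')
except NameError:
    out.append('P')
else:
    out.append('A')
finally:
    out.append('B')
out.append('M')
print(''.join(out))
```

Execution trace: 'P' (except NameError) → 'B' (finally) → 'M' (after the try/except). Output: PBM

Answer: PBM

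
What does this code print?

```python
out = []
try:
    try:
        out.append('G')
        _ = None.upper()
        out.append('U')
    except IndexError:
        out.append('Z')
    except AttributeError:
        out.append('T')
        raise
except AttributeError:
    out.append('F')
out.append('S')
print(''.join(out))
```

Execution trace: 'G' (try body) → 'T' (except AttributeError) → 'F' (outer except AttributeError) → 'S' (after the try/except). Output: GTFS

Answer: GTFS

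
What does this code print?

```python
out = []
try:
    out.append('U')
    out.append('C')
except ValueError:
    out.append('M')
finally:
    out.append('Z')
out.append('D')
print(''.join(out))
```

Execution trace: 'U' (try body) → 'C' (try body, no exception) → 'Z' (finally) → 'D' (after the try/except). Output: UCZD

Answer: UCZD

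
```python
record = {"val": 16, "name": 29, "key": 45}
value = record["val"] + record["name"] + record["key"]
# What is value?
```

Trace:
`record = {"val": 16, "name": 29, "key": 45}` → record = {'val': 16, 'name': 29, 'key': 45}
`value = record["val"] + record["name"] + record["key"]` → value = 90
So value = 90

Answer: 90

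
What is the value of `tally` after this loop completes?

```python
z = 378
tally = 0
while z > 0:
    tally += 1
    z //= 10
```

Count digits by repeated division by 10
`tally` takes the values: 0 → 1 → 2 → 3

Answer: 3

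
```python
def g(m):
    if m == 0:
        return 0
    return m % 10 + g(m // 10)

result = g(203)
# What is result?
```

Sum of digits of 203: 3 + 0 + 2 = 5

Answer: 5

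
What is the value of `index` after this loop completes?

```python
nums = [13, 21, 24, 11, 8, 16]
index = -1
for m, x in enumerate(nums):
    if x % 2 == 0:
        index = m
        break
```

First even number index in [13, 21, 24, 11, 8, 16]
`index` takes the values: -1 → 2

Answer: 2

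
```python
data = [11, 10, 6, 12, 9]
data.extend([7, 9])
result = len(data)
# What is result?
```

Trace:
`data = [11, 10, 6, 12, 9]` → data = [11, 10, 6, 12, 9]
`data.extend([7, 9])` → data = [11, 10, 6, 12, 9, 7, 9]
`result = len(data)` → result = 7
So result = 7

Answer: 7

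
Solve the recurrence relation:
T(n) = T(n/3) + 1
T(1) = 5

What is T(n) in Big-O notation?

Each step divides n by 3 and adds 1. After log_3(n) steps we reach T(1)=5. So T(n) = 1·log_3(n) + 5 = O(log n).

Answer: O(log n)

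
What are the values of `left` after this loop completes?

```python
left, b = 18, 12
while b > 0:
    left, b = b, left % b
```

GCD of 18 and 12
`left` takes the values: 18 → 12 → 6

Answer: 6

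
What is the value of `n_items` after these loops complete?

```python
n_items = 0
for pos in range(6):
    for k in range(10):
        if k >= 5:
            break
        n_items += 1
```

Inner breaks at 5, outer runs 6 times
`n_items` takes the values: 0 → 1 → 2 → 3 → 4 → 5 → 6 → 7 → 8 → 9 → 10 → 11 → 12 → 13 → 14 → 15 → 16 → 17 → 18 → 19 → 20 → 21 → 22 → 23 → 24 → 25 → 26 → 27 → 28 → 29 → 30

Answer: 30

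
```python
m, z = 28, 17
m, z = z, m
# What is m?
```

Trace:
`m, z = 28, 17` → m = 28; z = 17
`m, z = z, m` → m = 17; z = 28
So m = 17

Answer: 17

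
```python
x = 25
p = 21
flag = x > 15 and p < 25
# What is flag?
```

Trace:
`x = 25` → x = 25
`p = 21` → p = 21
`flag = x > 15 and p < 25` → flag = True
So flag = True

Answer: True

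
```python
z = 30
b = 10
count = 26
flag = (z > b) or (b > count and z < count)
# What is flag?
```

Trace:
`z = 30` → z = 30
`b = 10` → b = 10
`count = 26` → count = 26
`flag = (z > b) or (b > count and z < count)` → flag = True
So flag = True

Answer: True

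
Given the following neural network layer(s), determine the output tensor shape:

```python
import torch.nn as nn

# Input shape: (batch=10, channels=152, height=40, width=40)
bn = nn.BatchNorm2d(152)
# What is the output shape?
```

Input: (10, 152, 40, 40) -> Output: (10, 152, 40, 40)

Answer: (10, 152, 40, 40)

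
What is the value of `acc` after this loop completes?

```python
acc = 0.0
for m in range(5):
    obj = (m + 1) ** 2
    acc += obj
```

Sum of squared losses 1² + 2² + ... + 5²
`acc` takes the values: 0.0 → 1.0 → 5.0 → 14.0 → 30.0 → 55.0

Answer: 55.0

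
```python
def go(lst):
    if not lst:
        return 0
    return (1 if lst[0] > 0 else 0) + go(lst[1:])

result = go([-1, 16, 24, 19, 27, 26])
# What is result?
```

Count of positive elements in [-1, 16, 24, 19, 27, 26] = 5

Answer: 5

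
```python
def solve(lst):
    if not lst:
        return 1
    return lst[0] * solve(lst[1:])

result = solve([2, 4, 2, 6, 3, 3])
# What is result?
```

Product over [2, 4, 2, 6, 3, 3] = 2 * 4 * 2 * 6 * 3 * 3 = 864

Answer: 864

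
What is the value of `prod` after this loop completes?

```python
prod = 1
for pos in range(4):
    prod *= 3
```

3^4 = 81
`prod` takes the values: 1 → 3 → 9 → 27 → 81

Answer: 81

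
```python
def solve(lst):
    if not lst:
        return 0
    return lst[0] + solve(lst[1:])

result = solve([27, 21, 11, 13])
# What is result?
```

27 + 21 + 11 + 13 + 0 = 72

Answer: 72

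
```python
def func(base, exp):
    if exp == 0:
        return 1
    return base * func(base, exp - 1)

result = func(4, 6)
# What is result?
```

func(4, 6) = 4 * 4 * 4 * 4 * 4 * 4 = 4096

Answer: 4096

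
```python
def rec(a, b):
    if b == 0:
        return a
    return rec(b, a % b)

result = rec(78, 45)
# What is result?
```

rec(78, 45) -> rec(45, 33) -> rec(33, 12) -> rec(12, 9) -> rec(9, 3) -> rec(3, 0) -> 3

Answer: 3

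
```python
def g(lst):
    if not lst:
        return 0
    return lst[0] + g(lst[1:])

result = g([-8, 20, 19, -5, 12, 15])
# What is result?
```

(-8) + 20 + 19 + (-5) + 12 + 15 + 0 = 53

Answer: 53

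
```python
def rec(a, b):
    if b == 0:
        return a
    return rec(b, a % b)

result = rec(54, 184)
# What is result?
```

rec(54, 184) -> rec(184, 54) -> rec(54, 22) -> rec(22, 10) -> rec(10, 2) -> rec(2, 0) -> 2

Answer: 2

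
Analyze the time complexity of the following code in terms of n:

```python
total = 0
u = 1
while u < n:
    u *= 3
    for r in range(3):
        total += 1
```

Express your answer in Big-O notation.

Each loop level contributes: log n × 1. Multiplying the contributions gives O(log n).

Answer: O(log n)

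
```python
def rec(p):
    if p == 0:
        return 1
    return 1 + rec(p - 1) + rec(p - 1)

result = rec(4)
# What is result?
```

rec(p) = 1 + 2·rec(p-1), rec(0)=1. Closed form: (1+1)·2^4 - 1 = 31.

Answer: 31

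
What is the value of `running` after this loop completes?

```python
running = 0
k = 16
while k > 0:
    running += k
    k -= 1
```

Sum 16 down to 1
`running` takes the values: 0 → 16 → 31 → 45 → 58 → 70 → 81 → 91 → 100 → 108 → 115 → 121 → 126 → 130 → 133 → 135 → 136

Answer: 136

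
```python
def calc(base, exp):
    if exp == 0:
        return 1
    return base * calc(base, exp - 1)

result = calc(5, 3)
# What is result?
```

calc(5, 3) = 5 * 5 * 5 = 125

Answer: 125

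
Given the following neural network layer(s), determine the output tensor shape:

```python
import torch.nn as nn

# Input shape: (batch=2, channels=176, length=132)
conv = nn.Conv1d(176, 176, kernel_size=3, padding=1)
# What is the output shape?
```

Input: (2, 176, 132) -> Output: (2, 176, 132)

Answer: (2, 176, 132)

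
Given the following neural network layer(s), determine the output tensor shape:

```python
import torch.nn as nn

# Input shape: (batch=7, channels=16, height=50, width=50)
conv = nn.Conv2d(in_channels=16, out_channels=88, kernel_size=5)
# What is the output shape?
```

Input: (7, 16, 50, 50) -> Output: (7, 88, 46, 46)

Answer: (7, 88, 46, 46)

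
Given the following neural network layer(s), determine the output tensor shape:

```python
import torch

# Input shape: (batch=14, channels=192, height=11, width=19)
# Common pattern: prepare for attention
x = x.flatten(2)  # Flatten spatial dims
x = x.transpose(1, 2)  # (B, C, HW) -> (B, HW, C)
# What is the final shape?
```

Input: (14, 192, 11, 19) -> after flatten(2): (14, 192, 209) -> Output: (14, 209, 192)

Answer: (14, 209, 192)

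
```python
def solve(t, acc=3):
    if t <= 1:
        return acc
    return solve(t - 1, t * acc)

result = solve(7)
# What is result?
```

Accumulator trace (n, acc): (7, 3) -> (6, 21) -> (5, 126) -> (4, 630) -> (3, 2520) -> (2, 7560) -> (1, 15120) -> return 15120

Answer: 15120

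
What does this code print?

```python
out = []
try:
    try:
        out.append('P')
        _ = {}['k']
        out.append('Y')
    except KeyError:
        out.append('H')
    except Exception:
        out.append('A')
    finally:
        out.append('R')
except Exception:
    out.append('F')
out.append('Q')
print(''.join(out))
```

Execution trace: 'P' (inner try body) → 'H' (inner except KeyError) → 'R' (inner finally) → 'Q' (after the try/except). Output: PHRQ

Answer: PHRQ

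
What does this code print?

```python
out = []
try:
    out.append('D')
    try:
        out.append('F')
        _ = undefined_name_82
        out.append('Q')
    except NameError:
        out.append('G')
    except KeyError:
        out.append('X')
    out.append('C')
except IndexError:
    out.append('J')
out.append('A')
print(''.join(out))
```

Execution trace: 'D' (try body) → 'F' (inner try body) → 'G' (inner except NameError) → 'C' (try body, no exception) → 'A' (after the try/except). Output: DFGCA

Answer: DFGCA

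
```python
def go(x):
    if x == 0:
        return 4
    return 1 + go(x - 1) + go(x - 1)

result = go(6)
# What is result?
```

go(x) = 1 + 2·go(x-1), go(0)=4. Closed form: (4+1)·2^6 - 1 = 319.

Answer: 319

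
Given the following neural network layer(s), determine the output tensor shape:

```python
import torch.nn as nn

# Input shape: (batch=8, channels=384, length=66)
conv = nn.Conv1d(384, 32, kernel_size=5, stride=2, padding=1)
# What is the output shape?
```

Input: (8, 384, 66) -> Output: (8, 32, 32)

Answer: (8, 32, 32)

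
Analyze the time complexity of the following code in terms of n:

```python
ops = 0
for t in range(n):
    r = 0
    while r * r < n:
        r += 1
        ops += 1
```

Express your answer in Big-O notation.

Each loop level contributes: n × √n. Multiplying the contributions gives O(n√n).

Answer: O(n√n)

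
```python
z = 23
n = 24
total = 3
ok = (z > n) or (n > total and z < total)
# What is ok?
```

Trace:
`z = 23` → z = 23
`n = 24` → n = 24
`total = 3` → total = 3
`ok = (z > n) or (n > total and z < total)` → ok = False
So ok = False

Answer: False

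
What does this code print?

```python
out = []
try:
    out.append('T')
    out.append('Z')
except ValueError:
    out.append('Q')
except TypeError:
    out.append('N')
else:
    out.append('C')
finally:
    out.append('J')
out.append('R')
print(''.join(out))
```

Execution trace: 'T' (try body) → 'Z' (try body, no exception) → 'C' (else) → 'J' (finally) → 'R' (after the try/except). Output: TZCJR

Answer: TZCJR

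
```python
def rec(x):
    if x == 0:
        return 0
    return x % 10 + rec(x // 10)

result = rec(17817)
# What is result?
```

Sum of digits of 17817: 7 + 1 + 8 + 7 + 1 = 24

Answer: 24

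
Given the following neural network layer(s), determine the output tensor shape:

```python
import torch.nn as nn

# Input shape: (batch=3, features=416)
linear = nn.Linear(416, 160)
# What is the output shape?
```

Input: (3, 416) -> Output: (3, 160)

Answer: (3, 160)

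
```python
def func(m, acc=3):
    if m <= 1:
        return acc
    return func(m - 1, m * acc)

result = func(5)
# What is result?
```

Accumulator trace (n, acc): (5, 3) -> (4, 15) -> (3, 60) -> (2, 180) -> (1, 360) -> return 360

Answer: 360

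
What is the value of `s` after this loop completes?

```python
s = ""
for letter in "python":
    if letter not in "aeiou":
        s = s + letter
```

Remove vowels from 'python'
`s` takes the values: "" → "p" → "py" → "pyt" → "pyth" → "pythn"

Answer: "pythn"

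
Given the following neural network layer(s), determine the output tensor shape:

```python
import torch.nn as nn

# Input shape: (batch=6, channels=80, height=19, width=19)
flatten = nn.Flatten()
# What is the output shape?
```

Input: (6, 80, 19, 19) -> Output: (6, 28880)

Answer: (6, 28880)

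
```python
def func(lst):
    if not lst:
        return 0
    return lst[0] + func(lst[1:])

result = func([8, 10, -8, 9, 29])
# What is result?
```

8 + 10 + (-8) + 9 + 29 + 0 = 48

Answer: 48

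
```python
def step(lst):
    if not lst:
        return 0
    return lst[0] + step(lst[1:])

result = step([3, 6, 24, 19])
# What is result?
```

3 + 6 + 24 + 19 + 0 = 52

Answer: 52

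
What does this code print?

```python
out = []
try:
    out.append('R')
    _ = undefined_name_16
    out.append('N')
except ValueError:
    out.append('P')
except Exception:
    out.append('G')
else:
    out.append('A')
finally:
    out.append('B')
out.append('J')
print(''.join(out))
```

Execution trace: 'R' (try body) → 'G' (except Exception) → 'B' (finally) → 'J' (after the try/except). Output: RGBJ

Answer: RGBJ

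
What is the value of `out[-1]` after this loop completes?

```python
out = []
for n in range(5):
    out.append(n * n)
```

Last element of squares 0 to 4
`out` takes the values: [] → [0] → [0, 1] → [0, 1, 4] → [0, 1, 4, 9] → [0, 1, 4, 9, 16]
So `out[-1]` = 16

Answer: 16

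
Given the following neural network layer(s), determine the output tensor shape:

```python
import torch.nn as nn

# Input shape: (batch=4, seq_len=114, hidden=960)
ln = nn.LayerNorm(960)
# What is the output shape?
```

Input: (4, 114, 960) -> Output: (4, 114, 960)

Answer: (4, 114, 960)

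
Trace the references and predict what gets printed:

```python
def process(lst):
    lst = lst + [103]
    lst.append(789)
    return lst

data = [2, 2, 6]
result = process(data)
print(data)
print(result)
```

Key concept: rebinding parameter vs mutation.
Step by step:
`data = [2, 2, 6]` → data = [2, 2, 6]
`result = process(data)` → result = [2, 2, 6, 103, 789]
`print(data)` → prints [2, 2, 6]
`print(result)` → prints [2, 2, 6, 103, 789]

Answer:
[2, 2, 6]
[2, 2, 6, 103, 789]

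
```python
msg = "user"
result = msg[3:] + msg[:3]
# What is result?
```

Trace:
`msg = "user"` → msg = 'user'
`result = msg[3:] + msg[:3]` → result = 'ruse'
So result = 'ruse'

Answer: 'ruse'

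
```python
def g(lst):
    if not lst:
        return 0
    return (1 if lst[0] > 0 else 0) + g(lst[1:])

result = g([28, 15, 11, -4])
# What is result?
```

Count of positive elements in [28, 15, 11, -4] = 3

Answer: 3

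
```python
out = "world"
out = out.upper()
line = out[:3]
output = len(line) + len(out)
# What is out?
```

Trace:
`out = "world"` → out = 'world'
`out = out.upper()` → out = 'WORLD'
`line = out[:3]` → line = 'WOR'
`output = len(line) + len(out)` → output = 8
So out = 'WORLD'

Answer: 'WORLD'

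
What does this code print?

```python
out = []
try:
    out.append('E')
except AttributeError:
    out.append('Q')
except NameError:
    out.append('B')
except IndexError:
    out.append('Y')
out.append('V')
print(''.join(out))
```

Execution trace: 'E' (try body, no exception) → 'V' (after the try/except). Output: EV

Answer: EV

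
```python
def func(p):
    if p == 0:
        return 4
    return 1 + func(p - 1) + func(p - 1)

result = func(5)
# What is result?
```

func(p) = 1 + 2·func(p-1), func(0)=4. Closed form: (4+1)·2^5 - 1 = 159.

Answer: 159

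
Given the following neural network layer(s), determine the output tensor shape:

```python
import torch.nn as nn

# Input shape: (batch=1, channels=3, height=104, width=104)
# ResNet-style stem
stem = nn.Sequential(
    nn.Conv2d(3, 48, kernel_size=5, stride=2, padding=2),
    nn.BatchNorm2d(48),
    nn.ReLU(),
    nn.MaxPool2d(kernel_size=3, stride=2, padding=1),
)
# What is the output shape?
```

Input: (1, 3, 104, 104) -> after Conv2d 5x5 stride=2: (1, 48, 52, 52) -> Output: (1, 48, 26, 26)

Answer: (1, 48, 26, 26)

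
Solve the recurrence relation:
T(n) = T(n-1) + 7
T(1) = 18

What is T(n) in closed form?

Unrolling: T(n) = T(1) + 7·(n-1) = 18 + 7(n-1) = 7n + 11.

Answer: T(n) = 7n + 11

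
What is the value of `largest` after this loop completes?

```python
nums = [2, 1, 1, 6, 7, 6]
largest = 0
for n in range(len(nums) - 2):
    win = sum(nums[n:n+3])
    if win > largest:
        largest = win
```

Max sum of 3-element window in [2, 1, 1, 6, 7, 6]
`largest` takes the values: 0 → 4 → 8 → 14 → 19

Answer: 19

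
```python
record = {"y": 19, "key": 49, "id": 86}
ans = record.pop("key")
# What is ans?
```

Trace:
`record = {"y": 19, "key": 49, "id": 86}` → record = {'y': 19, 'key': 49, 'id': 86}
`ans = record.pop("key")` → record = {'y': 19, 'id': 86}; ans = 49
So ans = 49

Answer: 49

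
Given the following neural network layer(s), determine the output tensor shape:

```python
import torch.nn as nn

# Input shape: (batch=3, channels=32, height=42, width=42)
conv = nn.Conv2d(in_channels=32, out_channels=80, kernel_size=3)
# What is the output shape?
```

Input: (3, 32, 42, 42) -> Output: (3, 80, 40, 40)

Answer: (3, 80, 40, 40)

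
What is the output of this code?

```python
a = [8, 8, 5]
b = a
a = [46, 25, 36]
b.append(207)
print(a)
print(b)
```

Key concept: rebinding vs mutation: a is rebound to a new list, b still points at the original.
Step by step:
`a = [8, 8, 5]` → a = [8, 8, 5]
`b = a` → b = [8, 8, 5] (same object as a)
`a = [46, 25, 36]` → a = [46, 25, 36]
`b.append(207)` → b = [8, 8, 5, 207]
`print(a)` → prints [46, 25, 36]
`print(b)` → prints [8, 8, 5, 207]

Answer:
[46, 25, 36]
[8, 8, 5, 207]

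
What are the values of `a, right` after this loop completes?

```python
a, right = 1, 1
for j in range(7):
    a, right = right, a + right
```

Fibonacci: after 7 iterations
`a, right` takes the values: (1, 1) → (1, 2) → (2, 3) → (3, 5) → (5, 8) → (8, 13) → (13, 21) → (21, 34)

Answer: 21, 34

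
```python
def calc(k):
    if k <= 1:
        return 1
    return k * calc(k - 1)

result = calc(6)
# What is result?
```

calc(6) = 6 * 5 * 4 * 3 * 2 * 1 = 720

Answer: 720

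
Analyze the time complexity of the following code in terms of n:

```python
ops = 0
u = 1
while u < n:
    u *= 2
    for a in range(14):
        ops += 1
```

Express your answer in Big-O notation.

Each loop level contributes: log n × 1. Multiplying the contributions gives O(log n).

Answer: O(log n)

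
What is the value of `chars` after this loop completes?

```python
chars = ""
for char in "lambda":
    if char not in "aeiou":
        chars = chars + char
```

Remove vowels from 'lambda'
`chars` takes the values: "" → "l" → "lm" → "lmb" → "lmbd"

Answer: "lmbd"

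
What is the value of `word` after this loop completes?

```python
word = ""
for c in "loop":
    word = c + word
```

Reverse 'loop'
`word` takes the values: "" → "l" → "ol" → "ool" → "pool"

Answer: "pool"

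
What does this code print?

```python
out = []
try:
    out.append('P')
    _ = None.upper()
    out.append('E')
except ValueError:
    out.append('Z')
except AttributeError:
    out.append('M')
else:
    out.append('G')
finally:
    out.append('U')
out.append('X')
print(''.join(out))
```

Execution trace: 'P' (try body) → 'M' (except AttributeError) → 'U' (finally) → 'X' (after the try/except). Output: PMUX

Answer: PMUX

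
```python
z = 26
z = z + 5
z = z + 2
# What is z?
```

Trace:
`z = 26` → z = 26
`z = z + 5` → z = 31
`z = z + 2` → z = 33
So z = 33

Answer: 33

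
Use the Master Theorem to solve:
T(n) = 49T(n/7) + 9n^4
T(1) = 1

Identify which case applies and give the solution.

a=49, b=7, f(n)=9n^4. log_7(49) = 2. Since c=4 > 2 and the regularity condition holds (49(n/7)^4 = (49/7^4)n^4 with 49/7^4 < 1), Case 3 applies: T(n) = Θ(f(n)) = O(n^4).

Answer: O(n^4) - Case 3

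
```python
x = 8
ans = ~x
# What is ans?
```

Trace:
`x = 8` → x = 8
`ans = ~x` → ans = -9
So ans = -9

Answer: -9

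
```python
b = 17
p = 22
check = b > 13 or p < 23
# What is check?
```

Trace:
`b = 17` → b = 17
`p = 22` → p = 22
`check = b > 13 or p < 23` → check = True
So check = True

Answer: True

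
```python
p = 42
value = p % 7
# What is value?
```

Trace:
`p = 42` → p = 42
`value = p % 7` → value = 0
So value = 0

Answer: 0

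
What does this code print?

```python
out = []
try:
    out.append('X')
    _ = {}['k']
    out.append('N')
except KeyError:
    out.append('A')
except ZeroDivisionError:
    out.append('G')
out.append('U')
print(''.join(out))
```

Execution trace: 'X' (try body) → 'A' (except KeyError) → 'U' (after the try/except). Output: XAU

Answer: XAU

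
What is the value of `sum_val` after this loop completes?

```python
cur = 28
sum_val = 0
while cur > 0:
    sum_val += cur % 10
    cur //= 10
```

Sum digits of 28
`sum_val` takes the values: 0 → 8 → 10

Answer: 10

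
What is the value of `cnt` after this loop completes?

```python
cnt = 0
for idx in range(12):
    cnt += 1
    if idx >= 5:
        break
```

Loop breaks when idx reaches 5, cnt is 6
`cnt` takes the values: 0 → 1 → 2 → 3 → 4 → 5 → 6

Answer: 6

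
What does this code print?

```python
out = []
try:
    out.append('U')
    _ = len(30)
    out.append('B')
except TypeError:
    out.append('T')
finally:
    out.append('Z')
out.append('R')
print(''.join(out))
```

Execution trace: 'U' (try body) → 'T' (except TypeError) → 'Z' (finally) → 'R' (after the try/except). Output: UTZR

Answer: UTZR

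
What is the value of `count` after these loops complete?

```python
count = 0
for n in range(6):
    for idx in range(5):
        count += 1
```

6 * 5 = 30
`count` takes the values: 0 → 1 → 2 → 3 → 4 → 5 → 6 → 7 → 8 → 9 → 10 → 11 → 12 → 13 → 14 → 15 → 16 → 17 → 18 → 19 → 20 → 21 → 22 → 23 → 24 → 25 → 26 → 27 → 28 → 29 → 30

Answer: 30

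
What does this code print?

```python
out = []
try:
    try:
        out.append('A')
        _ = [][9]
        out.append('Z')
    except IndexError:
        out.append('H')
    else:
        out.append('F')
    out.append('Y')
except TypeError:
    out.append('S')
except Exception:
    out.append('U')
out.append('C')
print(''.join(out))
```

Execution trace: 'A' (inner try body) → 'H' (inner except IndexError) → 'Y' (try body, no exception) → 'C' (after the try/except). Output: AHYC

Answer: AHYC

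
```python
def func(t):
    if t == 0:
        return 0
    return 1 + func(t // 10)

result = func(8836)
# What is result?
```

Count of digits of 8836: 4

Answer: 4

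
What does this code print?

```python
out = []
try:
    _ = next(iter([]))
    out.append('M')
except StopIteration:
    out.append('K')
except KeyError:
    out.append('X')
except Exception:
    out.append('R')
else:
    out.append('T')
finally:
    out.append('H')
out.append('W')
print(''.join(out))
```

Execution trace: 'K' (except StopIteration) → 'H' (finally) → 'W' (after the try/except). Output: KHW

Answer: KHW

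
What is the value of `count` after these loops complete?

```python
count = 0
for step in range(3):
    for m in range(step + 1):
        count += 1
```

Triangle: 1 + 2 + ... + 3
`count` takes the values: 0 → 1 → 2 → 3 → 4 → 5 → 6

Answer: 6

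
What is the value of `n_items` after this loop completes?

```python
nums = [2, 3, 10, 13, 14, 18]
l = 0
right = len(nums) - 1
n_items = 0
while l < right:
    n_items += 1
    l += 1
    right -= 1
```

Iterations until pointers meet (list length 6)
`n_items` takes the values: 0 → 1 → 2 → 3

Answer: 3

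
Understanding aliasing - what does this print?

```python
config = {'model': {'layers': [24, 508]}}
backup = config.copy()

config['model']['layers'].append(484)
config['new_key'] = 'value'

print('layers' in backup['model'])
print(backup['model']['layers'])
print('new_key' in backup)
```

Key concept: shallow copy gotcha with nested dict.
Step by step:
`config = {'model': {'layers': [24, 508]}}` → config = {'model': {'layers': [24, 508]}}
`backup = config.copy()` → backup = {'model': {'layers': [24, 508]}}
`config['model']['layers'].append(484)` → config = {'model': {'layers': [24, 508, 484]}}; backup = {'model': {'layers': [24, 508, 484]}}
`config['new_key'] = 'value'` → config = {'model': {'layers': [24, 508, 484]}, 'new_key': 'value'}
`print('layers' in backup['model'])` → prints True
`print(backup['model']['layers'])` → prints [24, 508, 484]
`print('new_key' in backup)` → prints False

Answer:
True
[24, 508, 484]
False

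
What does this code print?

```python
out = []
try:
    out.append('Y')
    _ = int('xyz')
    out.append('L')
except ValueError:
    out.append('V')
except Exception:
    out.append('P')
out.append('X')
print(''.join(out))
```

Execution trace: 'Y' (try body) → 'V' (except ValueError) → 'X' (after the try/except). Output: YVX

Answer: YVX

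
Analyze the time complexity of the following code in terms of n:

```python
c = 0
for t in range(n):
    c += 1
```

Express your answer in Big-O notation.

Each loop level contributes: n. Multiplying the contributions gives O(n).

Answer: O(n)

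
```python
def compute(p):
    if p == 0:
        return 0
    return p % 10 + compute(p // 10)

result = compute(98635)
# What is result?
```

Sum of digits of 98635: 5 + 3 + 6 + 8 + 9 = 31

Answer: 31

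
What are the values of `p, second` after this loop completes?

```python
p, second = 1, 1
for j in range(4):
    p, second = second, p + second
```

Fibonacci: after 4 iterations
`p, second` takes the values: (1, 1) → (1, 2) → (2, 3) → (3, 5) → (5, 8)

Answer: 5, 8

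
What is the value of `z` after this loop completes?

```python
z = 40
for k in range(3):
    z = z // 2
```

Halve 3 times: 40 // 2^3 = 5
`z` takes the values: 40 → 20 → 10 → 5

Answer: 5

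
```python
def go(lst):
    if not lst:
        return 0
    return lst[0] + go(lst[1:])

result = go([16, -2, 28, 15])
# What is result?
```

16 + (-2) + 28 + 15 + 0 = 57

Answer: 57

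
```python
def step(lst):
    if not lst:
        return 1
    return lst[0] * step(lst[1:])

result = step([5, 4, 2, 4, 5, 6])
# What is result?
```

Product over [5, 4, 2, 4, 5, 6] = 5 * 4 * 2 * 4 * 5 * 6 = 4800

Answer: 4800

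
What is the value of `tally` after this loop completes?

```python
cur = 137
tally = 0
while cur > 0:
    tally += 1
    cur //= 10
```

Count digits by repeated division by 10
`tally` takes the values: 0 → 1 → 2 → 3

Answer: 3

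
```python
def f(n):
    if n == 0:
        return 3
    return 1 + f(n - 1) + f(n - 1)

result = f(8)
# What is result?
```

f(n) = 1 + 2·f(n-1), f(0)=3. Closed form: (3+1)·2^8 - 1 = 1023.

Answer: 1023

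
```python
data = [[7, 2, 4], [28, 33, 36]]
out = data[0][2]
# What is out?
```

Trace:
`data = [[7, 2, 4], [28, 33, 36]]` → data = [[7, 2, 4], [28, 33, 36]]
`out = data[0][2]` → out = 4
So out = 4

Answer: 4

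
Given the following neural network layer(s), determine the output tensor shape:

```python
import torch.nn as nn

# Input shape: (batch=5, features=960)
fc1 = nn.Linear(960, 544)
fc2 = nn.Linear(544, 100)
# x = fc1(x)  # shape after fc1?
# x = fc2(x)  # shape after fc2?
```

Input: (5, 960) -> after fc1: (5, 544) -> Output: (5, 100)

Answer: (5, 100)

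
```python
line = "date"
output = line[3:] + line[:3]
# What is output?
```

Trace:
`line = "date"` → line = 'date'
`output = line[3:] + line[:3]` → output = 'edat'
So output = 'edat'

Answer: 'edat'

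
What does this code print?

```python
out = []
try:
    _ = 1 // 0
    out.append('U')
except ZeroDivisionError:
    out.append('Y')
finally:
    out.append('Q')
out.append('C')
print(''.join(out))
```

Execution trace: 'Y' (except ZeroDivisionError) → 'Q' (finally) → 'C' (after the try/except). Output: YQC

Answer: YQC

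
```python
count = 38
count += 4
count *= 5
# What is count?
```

Trace:
`count = 38` → count = 38
`count += 4` → count = 42
`count *= 5` → count = 210
So count = 210

Answer: 210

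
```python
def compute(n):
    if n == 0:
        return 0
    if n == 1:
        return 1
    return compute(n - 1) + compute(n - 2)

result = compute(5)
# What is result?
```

Build up from base cases: compute(0)=0, compute(1)=1, compute(2)=1, compute(3)=2, compute(4)=3, compute(5)=5

Answer: 5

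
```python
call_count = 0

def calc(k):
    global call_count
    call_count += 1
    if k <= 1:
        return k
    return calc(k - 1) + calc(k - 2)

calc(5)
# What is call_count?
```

Calls(k) = 1 + Calls(k-1) + Calls(k-2); Calls(0)=Calls(1)=1. For k=5 this gives 15.

Answer: 15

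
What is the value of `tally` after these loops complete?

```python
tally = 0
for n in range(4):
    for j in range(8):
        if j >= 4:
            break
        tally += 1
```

Inner breaks at 4, outer runs 4 times
`tally` takes the values: 0 → 1 → 2 → 3 → 4 → 5 → 6 → 7 → 8 → 9 → 10 → 11 → 12 → 13 → 14 → 15 → 16

Answer: 16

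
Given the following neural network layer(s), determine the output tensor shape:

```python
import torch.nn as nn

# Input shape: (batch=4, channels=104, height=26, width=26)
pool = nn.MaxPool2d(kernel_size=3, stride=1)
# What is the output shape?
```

Input: (4, 104, 26, 26) -> Output: (4, 104, 24, 24)

Answer: (4, 104, 24, 24)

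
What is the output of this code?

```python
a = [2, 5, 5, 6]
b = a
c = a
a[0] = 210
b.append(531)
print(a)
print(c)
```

Key concept: multiple aliases.
Step by step:
`a = [2, 5, 5, 6]` → a = [2, 5, 5, 6]
`b = a` → b = [2, 5, 5, 6] (same object as a)
`c = a` → c = [2, 5, 5, 6] (same object as a, b)
`a[0] = 210` → a = [210, 5, 5, 6] (same object as b, c); b = [210, 5, 5, 6] (same object as a, c); c = [210, 5, 5, 6] (same object as a, b)
`b.append(531)` → a = [210, 5, 5, 6, 531] (same object as b, c); b = [210, 5, 5, 6, 531] (same object as a, c); c = [210, 5, 5, 6, 531] (same object as a, b)
`print(a)` → prints [210, 5, 5, 6, 531]
`print(c)` → prints [210, 5, 5, 6, 531]

Answer:
[210, 5, 5, 6, 531]
[210, 5, 5, 6, 531]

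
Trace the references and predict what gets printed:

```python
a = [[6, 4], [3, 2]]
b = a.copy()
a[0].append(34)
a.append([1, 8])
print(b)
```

Key concept: shallow copy with nested lists.
Step by step:
`a = [[6, 4], [3, 2]]` → a = [[6, 4], [3, 2]]
`b = a.copy()` → b = [[6, 4], [3, 2]]
`a[0].append(34)` → a = [[6, 4, 34], [3, 2]]; b = [[6, 4, 34], [3, 2]]
`a.append([1, 8])` → a = [[6, 4, 34], [3, 2], [1, 8]]
`print(b)` → prints [[6, 4, 34], [3, 2]]

Answer: [[6, 4, 34], [3, 2]]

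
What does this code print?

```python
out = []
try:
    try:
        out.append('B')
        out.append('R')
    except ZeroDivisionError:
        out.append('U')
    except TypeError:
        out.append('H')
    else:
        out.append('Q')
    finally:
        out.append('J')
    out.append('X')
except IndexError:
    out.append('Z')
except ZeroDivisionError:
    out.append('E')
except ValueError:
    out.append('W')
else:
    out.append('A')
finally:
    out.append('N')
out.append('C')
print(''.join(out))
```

Execution trace: 'B' (inner try body) → 'R' (inner try body, no exception) → 'Q' (inner else) → 'J' (inner finally) → 'X' (try body, no exception) → 'A' (else) → 'N' (finally) → 'C' (after the try/except). Output: BRQJXANC

Answer: BRQJXANC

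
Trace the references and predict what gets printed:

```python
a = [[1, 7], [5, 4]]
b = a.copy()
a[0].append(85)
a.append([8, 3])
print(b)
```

Key concept: shallow copy with nested lists.
Step by step:
`a = [[1, 7], [5, 4]]` → a = [[1, 7], [5, 4]]
`b = a.copy()` → b = [[1, 7], [5, 4]]
`a[0].append(85)` → a = [[1, 7, 85], [5, 4]]; b = [[1, 7, 85], [5, 4]]
`a.append([8, 3])` → a = [[1, 7, 85], [5, 4], [8, 3]]
`print(b)` → prints [[1, 7, 85], [5, 4]]

Answer: [[1, 7, 85], [5, 4]]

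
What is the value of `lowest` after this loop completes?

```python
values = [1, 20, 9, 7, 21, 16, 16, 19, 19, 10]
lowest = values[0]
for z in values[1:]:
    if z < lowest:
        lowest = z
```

Minimum of [1, 20, 9, 7, 21, 16, 16, 19, 19, 10]
`lowest` takes the values: 1

Answer: 1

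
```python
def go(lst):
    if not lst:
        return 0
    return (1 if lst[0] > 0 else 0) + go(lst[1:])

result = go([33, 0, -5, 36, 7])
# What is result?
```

Count of positive elements in [33, 0, -5, 36, 7] = 3

Answer: 3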